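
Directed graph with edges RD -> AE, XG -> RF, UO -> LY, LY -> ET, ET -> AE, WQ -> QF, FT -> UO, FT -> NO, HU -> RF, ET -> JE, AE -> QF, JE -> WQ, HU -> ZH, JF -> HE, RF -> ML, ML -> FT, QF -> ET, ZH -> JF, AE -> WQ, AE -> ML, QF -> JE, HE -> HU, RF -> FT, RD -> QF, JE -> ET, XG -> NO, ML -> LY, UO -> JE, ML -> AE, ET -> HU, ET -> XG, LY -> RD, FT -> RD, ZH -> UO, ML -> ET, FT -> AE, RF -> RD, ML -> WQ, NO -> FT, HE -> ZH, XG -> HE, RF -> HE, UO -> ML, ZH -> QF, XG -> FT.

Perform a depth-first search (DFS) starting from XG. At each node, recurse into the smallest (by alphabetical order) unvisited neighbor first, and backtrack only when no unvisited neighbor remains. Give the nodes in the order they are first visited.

XG -> FT -> AE -> ML -> ET -> HU -> RF -> HE -> ZH -> JF -> QF -> JE -> WQ -> UO -> LY -> RD -> NO

Visit XG
XG → FT
FT → AE
AE → ML
ML → ET
ET → HU
HU → RF
RF → HE
HE → ZH
ZH → JF
ZH → QF
QF → JE
JE → WQ
ZH → UO
UO → LY
LY → RD
FT → NO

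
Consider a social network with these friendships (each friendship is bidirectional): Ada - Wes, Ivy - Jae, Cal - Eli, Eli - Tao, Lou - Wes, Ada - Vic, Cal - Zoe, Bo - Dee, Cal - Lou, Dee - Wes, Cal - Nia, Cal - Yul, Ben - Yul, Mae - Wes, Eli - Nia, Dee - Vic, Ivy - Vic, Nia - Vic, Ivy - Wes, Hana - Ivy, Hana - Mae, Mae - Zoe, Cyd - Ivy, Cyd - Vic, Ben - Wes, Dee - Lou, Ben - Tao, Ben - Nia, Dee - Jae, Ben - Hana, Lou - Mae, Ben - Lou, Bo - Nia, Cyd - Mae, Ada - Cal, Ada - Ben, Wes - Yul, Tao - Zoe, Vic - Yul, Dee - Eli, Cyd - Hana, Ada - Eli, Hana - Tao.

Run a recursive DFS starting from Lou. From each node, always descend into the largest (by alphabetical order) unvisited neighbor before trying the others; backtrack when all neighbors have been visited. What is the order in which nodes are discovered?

Visit Lou
Lou → Wes
Wes → Yul
Yul → Vic
Vic → Nia
Nia → Eli
Eli → Tao
Tao → Zoe
Zoe → Mae
Mae → Hana
Hana → Ivy
Ivy → Jae
Jae → Dee
Dee → Bo
Ivy → Cyd
Hana → Ben
Ben → Ada
Ada → Cal

Lou, Wes, Yul, Vic, Nia, Eli, Tao, Zoe, Mae, Hana, Ivy, Jae, Dee, Bo, Cyd, Ben, Ada, Cal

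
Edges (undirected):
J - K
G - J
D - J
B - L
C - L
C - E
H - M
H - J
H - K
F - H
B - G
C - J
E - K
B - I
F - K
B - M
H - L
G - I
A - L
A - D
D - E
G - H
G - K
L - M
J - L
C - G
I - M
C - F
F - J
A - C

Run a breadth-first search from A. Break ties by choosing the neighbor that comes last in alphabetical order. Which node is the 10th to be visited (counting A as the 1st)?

G

Visit A; enqueue L, D, C → queue [L, D, C]
Visit L; enqueue M, J, H, B → queue [D, C, M, J, H, B]
Visit D; enqueue E → queue [C, M, J, H, B, E]
Visit C; enqueue G, F → queue [M, J, H, B, E, G, F]
Visit M; enqueue I → queue [J, H, B, E, G, F, I]
Visit J; enqueue K → queue [H, B, E, G, F, I, K]
Visit H → queue [B, E, G, F, I, K]
Visit B → queue [E, G, F, I, K]
Visit E → queue [G, F, I, K]
Visit G → queue [F, I, K]
Visit F → queue [I, K]
Visit I → queue [K]
Visit K → queue []

Visit order: A, L, D, C, M, J, H, B, E, G, F, I, K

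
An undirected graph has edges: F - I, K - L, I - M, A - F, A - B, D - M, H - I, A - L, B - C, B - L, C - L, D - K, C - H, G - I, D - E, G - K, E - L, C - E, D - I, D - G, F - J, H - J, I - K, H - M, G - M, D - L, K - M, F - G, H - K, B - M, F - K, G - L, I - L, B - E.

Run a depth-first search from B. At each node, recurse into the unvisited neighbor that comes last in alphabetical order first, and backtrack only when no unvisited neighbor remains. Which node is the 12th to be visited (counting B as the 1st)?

Visit B
B → M
M → K
K → L
L → I
I → H
H → J
J → F
F → G
G → D
D → E
E → C
F → A

Visit order: B, M, K, L, I, H, J, F, G, D, E, C, A

C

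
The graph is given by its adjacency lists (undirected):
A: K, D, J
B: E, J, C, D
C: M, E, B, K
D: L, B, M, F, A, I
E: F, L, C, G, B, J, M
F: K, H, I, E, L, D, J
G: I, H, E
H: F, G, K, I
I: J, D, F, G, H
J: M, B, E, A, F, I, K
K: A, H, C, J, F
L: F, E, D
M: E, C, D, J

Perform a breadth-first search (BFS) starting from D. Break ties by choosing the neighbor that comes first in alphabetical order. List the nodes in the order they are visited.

D, A, B, F, I, L, M, J, K, C, E, H, G

Visit D; enqueue A, B, F, I, L, M → queue [A, B, F, I, L, M]
Visit A; enqueue J, K → queue [B, F, I, L, M, J, K]
Visit B; enqueue C, E → queue [F, I, L, M, J, K, C, E]
Visit F; enqueue H → queue [I, L, M, J, K, C, E, H]
Visit I; enqueue G → queue [L, M, J, K, C, E, H, G]
Visit L → queue [M, J, K, C, E, H, G]
Visit M → queue [J, K, C, E, H, G]
Visit J → queue [K, C, E, H, G]
Visit K → queue [C, E, H, G]
Visit C → queue [E, H, G]
Visit E → queue [H, G]
Visit H → queue [G]
Visit G → queue []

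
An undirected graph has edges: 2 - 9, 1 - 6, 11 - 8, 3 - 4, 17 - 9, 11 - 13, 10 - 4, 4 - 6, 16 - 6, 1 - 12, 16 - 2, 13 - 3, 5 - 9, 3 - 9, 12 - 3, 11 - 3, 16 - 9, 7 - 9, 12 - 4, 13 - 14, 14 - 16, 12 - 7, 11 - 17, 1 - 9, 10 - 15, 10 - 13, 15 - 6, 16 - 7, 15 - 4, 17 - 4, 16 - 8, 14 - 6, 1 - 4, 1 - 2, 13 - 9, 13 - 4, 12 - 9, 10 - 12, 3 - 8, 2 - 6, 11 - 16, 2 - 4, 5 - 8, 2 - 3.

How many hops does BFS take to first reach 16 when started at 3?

Level 0: 3
Level 1: 2, 4, 8, 9, 11, 12, 13
Level 2: 1, 5, 6, 7, 10, 14, 15, 16, 17
16 first appears at level 2.

2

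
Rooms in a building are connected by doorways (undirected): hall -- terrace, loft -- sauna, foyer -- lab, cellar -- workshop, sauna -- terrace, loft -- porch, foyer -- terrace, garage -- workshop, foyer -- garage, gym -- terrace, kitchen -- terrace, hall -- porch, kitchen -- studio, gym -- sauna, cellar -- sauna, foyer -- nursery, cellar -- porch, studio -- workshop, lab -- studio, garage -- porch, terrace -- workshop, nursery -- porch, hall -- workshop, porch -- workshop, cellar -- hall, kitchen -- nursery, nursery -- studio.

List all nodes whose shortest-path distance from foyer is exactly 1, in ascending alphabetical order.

Level 0: foyer
Level 1: garage, lab, nursery, terrace
Level 2: gym, hall, kitchen, porch, sauna, studio, workshop
Level 3: cellar, loft

garage, lab, nursery, terrace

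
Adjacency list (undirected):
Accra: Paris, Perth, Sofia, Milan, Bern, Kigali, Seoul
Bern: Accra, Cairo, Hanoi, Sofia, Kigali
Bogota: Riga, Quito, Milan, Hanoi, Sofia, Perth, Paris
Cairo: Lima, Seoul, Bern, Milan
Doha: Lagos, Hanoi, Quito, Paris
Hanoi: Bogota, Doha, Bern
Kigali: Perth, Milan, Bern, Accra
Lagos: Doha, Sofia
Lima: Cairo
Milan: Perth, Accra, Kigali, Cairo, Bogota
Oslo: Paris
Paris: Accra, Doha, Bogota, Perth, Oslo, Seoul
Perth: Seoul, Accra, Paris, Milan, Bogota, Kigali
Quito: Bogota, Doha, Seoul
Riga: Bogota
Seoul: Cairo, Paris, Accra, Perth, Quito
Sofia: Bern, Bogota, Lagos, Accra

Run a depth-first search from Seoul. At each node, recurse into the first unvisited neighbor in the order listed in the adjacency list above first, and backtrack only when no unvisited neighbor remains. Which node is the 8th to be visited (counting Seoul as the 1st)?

Lagos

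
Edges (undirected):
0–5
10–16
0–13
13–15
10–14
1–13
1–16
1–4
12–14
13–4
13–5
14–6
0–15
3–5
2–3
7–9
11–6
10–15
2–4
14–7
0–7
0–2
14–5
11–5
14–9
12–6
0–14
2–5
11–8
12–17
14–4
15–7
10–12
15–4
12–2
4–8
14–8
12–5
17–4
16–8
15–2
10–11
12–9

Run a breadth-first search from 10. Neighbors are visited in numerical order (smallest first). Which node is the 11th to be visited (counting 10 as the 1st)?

Visit 10; enqueue 11, 12, 14, 15, 16 → queue [11, 12, 14, 15, 16]
Visit 11; enqueue 5, 6, 8 → queue [12, 14, 15, 16, 5, 6, 8]
Visit 12; enqueue 2, 9, 17 → queue [14, 15, 16, 5, 6, 8, 2, 9, 17]
Visit 14; enqueue 0, 4, 7 → queue [15, 16, 5, 6, 8, 2, 9, 17, 0, 4, 7]
Visit 15; enqueue 13 → queue [16, 5, 6, 8, 2, 9, 17, 0, 4, 7, 13]
Visit 16; enqueue 1 → queue [5, 6, 8, 2, 9, 17, 0, 4, 7, 13, 1]
Visit 5; enqueue 3 → queue [6, 8, 2, 9, 17, 0, 4, 7, 13, 1, 3]
Visit 6 → queue [8, 2, 9, 17, 0, 4, 7, 13, 1, 3]
Visit 8 → queue [2, 9, 17, 0, 4, 7, 13, 1, 3]
Visit 2 → queue [9, 17, 0, 4, 7, 13, 1, 3]
Visit 9 → queue [17, 0, 4, 7, 13, 1, 3]
Visit 17 → queue [0, 4, 7, 13, 1, 3]
Visit 0 → queue [4, 7, 13, 1, 3]
Visit 4 → queue [7, 13, 1, 3]
Visit 7 → queue [13, 1, 3]
Visit 13 → queue [1, 3]
Visit 1 → queue [3]
Visit 3 → queue []

Visit order: 10, 11, 12, 14, 15, 16, 5, 6, 8, 2, 9, 17, 0, 4, 7, 13, 1, 3

9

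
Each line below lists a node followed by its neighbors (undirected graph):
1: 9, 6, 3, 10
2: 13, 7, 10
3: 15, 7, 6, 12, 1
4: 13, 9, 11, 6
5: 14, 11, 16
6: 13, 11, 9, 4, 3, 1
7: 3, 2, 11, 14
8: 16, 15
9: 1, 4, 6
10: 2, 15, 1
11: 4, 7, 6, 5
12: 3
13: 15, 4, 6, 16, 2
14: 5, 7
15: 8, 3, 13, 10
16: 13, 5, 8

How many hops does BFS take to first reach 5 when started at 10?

Level 0: 10
Level 1: 1, 2, 15
Level 2: 3, 6, 7, 8, 9, 13
Level 3: 4, 11, 12, 14, 16
Level 4: 5
5 first appears at level 4.

4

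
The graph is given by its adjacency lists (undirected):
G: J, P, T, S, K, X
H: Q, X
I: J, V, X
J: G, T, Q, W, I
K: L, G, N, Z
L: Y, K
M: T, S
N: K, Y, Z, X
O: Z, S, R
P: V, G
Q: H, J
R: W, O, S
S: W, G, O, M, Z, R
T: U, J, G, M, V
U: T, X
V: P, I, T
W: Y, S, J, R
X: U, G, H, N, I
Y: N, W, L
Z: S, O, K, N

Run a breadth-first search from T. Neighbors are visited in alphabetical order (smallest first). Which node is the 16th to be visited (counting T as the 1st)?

Z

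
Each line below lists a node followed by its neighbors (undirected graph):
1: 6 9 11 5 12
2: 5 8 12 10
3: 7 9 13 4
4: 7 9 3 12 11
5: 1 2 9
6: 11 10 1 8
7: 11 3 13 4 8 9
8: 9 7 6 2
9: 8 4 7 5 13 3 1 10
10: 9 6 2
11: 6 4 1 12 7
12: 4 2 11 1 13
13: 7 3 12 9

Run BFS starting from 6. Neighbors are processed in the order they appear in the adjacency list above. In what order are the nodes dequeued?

6, 11, 10, 1, 8, 4, 12, 7, 9, 2, 5, 3, 13

Visit 6; enqueue 11, 10, 1, 8 → queue [11, 10, 1, 8]
Visit 11; enqueue 4, 12, 7 → queue [10, 1, 8, 4, 12, 7]
Visit 10; enqueue 9, 2 → queue [1, 8, 4, 12, 7, 9, 2]
Visit 1; enqueue 5 → queue [8, 4, 12, 7, 9, 2, 5]
Visit 8 → queue [4, 12, 7, 9, 2, 5]
Visit 4; enqueue 3 → queue [12, 7, 9, 2, 5, 3]
Visit 12; enqueue 13 → queue [7, 9, 2, 5, 3, 13]
Visit 7 → queue [9, 2, 5, 3, 13]
Visit 9 → queue [2, 5, 3, 13]
Visit 2 → queue [5, 3, 13]
Visit 5 → queue [3, 13]
Visit 3 → queue [13]
Visit 13 → queue []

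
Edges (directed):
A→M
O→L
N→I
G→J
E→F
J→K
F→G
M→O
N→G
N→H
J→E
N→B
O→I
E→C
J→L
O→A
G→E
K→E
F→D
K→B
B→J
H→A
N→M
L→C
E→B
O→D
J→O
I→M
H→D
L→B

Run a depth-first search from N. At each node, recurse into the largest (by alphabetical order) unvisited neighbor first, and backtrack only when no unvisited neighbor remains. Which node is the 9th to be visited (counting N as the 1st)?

E

Visit N
N → M
M → O
O → L
L → C
L → B
B → J
J → K
K → E
E → F
F → G
F → D
O → I
O → A
N → H

Visit order: N, M, O, L, C, B, J, K, E, F, G, D, I, A, H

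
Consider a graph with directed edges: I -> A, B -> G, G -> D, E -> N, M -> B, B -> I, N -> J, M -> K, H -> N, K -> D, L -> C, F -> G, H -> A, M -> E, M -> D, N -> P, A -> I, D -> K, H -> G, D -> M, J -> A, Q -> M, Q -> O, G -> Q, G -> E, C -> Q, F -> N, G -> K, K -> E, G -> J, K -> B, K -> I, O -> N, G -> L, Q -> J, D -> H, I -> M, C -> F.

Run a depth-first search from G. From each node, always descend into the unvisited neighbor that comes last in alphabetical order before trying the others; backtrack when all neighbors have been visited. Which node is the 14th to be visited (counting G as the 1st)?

B

Visit G
G → Q
Q → O
O → N
N → P
N → J
J → A
A → I
I → M
M → K
K → E
K → D
D → H
K → B
G → L
L → C
C → F

Visit order: G, Q, O, N, P, J, A, I, M, K, E, D, H, B, L, C, F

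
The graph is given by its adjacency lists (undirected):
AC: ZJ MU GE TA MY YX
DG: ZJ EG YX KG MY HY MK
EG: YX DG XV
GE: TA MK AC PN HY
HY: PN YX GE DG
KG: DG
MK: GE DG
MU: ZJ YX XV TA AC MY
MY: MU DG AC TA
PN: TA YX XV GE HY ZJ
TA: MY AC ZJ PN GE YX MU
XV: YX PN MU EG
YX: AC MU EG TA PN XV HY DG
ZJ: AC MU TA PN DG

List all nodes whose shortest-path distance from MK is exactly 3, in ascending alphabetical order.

MU, XV

Level 0: MK
Level 1: DG, GE
Level 2: AC, EG, HY, KG, MY, PN, TA, YX, ZJ
Level 3: MU, XV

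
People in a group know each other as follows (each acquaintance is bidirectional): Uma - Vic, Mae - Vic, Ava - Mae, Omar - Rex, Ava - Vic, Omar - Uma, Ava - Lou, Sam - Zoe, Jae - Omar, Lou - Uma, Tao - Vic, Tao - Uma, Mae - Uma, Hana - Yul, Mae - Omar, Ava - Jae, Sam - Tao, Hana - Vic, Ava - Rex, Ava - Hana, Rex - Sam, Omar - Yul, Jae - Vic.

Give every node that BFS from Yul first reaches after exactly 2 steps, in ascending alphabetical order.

Level 0: Yul
Level 1: Hana, Omar
Level 2: Ava, Jae, Mae, Rex, Uma, Vic
Level 3: Lou, Sam, Tao
Level 4: Zoe

Ava, Jae, Mae, Rex, Uma, Vic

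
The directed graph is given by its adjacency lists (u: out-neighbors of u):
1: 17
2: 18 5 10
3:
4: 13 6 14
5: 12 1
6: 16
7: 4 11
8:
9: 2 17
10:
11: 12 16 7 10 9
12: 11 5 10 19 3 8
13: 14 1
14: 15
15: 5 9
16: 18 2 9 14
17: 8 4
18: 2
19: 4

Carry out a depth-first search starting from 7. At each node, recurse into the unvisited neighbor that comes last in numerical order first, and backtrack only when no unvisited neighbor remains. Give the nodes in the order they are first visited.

Visit 7
7 → 11
11 → 16
16 → 18
18 → 2
2 → 10
2 → 5
5 → 12
12 → 19
19 → 4
4 → 14
14 → 15
15 → 9
9 → 17
17 → 8
4 → 13
13 → 1
4 → 6
12 → 3

7 -> 11 -> 16 -> 18 -> 2 -> 10 -> 5 -> 12 -> 19 -> 4 -> 14 -> 15 -> 9 -> 17 -> 8 -> 13 -> 1 -> 6 -> 3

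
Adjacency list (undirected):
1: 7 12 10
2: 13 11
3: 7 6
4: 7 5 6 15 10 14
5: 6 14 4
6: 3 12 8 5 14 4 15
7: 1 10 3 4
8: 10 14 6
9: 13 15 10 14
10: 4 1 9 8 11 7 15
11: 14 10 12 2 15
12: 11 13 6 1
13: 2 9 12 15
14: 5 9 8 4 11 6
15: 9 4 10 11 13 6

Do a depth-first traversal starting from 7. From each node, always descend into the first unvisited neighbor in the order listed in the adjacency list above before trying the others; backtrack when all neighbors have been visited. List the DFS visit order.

7, 1, 12, 11, 14, 5, 6, 3, 8, 10, 4, 15, 9, 13, 2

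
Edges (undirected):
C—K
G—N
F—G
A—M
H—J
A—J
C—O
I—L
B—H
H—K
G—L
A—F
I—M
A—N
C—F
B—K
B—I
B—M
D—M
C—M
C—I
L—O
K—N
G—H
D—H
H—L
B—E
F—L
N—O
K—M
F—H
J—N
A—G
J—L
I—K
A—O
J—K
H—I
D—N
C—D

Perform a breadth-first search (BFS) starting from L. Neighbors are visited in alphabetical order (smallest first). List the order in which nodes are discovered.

L, F, G, H, I, J, O, A, C, N, B, D, K, M, E

Visit L; enqueue F, G, H, I, J, O → queue [F, G, H, I, J, O]
Visit F; enqueue A, C → queue [G, H, I, J, O, A, C]
Visit G; enqueue N → queue [H, I, J, O, A, C, N]
Visit H; enqueue B, D, K → queue [I, J, O, A, C, N, B, D, K]
Visit I; enqueue M → queue [J, O, A, C, N, B, D, K, M]
Visit J → queue [O, A, C, N, B, D, K, M]
Visit O → queue [A, C, N, B, D, K, M]
Visit A → queue [C, N, B, D, K, M]
Visit C → queue [N, B, D, K, M]
Visit N → queue [B, D, K, M]
Visit B; enqueue E → queue [D, K, M, E]
Visit D → queue [K, M, E]
Visit K → queue [M, E]
Visit M → queue [E]
Visit E → queue []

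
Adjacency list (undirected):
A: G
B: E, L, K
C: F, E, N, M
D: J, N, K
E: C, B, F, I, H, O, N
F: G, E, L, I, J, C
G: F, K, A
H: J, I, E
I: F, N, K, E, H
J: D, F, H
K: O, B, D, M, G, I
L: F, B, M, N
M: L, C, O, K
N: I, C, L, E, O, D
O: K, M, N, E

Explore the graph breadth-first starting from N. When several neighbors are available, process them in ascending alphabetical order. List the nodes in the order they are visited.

Visit N; enqueue C, D, E, I, L, O → queue [C, D, E, I, L, O]
Visit C; enqueue F, M → queue [D, E, I, L, O, F, M]
Visit D; enqueue J, K → queue [E, I, L, O, F, M, J, K]
Visit E; enqueue B, H → queue [I, L, O, F, M, J, K, B, H]
Visit I → queue [L, O, F, M, J, K, B, H]
Visit L → queue [O, F, M, J, K, B, H]
Visit O → queue [F, M, J, K, B, H]
Visit F; enqueue G → queue [M, J, K, B, H, G]
Visit M → queue [J, K, B, H, G]
Visit J → queue [K, B, H, G]
Visit K → queue [B, H, G]
Visit B → queue [H, G]
Visit H → queue [G]
Visit G; enqueue A → queue [A]
Visit A → queue []

N → C → D → E → I → L → O → F → M → J → K → B → H → G → A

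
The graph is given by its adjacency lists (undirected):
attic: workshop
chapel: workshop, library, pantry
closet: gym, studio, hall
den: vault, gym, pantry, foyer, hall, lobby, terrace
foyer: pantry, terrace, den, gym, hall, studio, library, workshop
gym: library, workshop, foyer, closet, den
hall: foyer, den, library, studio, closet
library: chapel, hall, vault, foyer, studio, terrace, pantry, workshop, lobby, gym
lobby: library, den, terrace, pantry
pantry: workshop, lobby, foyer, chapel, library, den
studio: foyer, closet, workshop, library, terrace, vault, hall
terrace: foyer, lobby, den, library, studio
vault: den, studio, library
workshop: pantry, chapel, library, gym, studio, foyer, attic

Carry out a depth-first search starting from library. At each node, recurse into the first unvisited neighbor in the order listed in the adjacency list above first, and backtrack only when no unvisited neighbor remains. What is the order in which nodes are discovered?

library chapel workshop pantry lobby den vault studio foyer terrace gym closet hall attic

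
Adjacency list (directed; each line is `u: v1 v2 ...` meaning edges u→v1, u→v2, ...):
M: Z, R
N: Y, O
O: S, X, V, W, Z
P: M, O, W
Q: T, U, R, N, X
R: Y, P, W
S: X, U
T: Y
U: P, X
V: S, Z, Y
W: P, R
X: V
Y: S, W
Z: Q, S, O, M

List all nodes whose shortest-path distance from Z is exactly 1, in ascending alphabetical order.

M, O, Q, S

Level 0: Z
Level 1: M, O, Q, S
Level 2: N, R, T, U, V, W, X
Level 3: P, Y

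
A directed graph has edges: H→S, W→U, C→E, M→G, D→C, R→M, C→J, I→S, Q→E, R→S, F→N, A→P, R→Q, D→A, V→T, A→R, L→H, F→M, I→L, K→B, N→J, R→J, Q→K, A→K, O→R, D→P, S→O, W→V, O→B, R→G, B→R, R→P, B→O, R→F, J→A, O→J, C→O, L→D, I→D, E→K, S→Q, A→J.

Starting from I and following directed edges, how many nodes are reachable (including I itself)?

BFS from I visits: I, S, L, D, Q, O, H, P, C, A, K, E, R, J, B, M, G, F, N
Reachable nodes: 19 of 23 total.

19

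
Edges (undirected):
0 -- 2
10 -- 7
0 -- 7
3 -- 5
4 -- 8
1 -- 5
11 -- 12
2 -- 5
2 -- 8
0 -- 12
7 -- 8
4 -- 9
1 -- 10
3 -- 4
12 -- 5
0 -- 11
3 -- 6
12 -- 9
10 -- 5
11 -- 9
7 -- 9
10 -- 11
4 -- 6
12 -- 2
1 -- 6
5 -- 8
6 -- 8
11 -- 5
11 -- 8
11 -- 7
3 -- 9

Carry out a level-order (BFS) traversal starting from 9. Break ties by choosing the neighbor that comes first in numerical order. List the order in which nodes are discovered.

9 → 3 → 4 → 7 → 11 → 12 → 5 → 6 → 8 → 0 → 10 → 2 → 1

Visit 9; enqueue 3, 4, 7, 11, 12 → queue [3, 4, 7, 11, 12]
Visit 3; enqueue 5, 6 → queue [4, 7, 11, 12, 5, 6]
Visit 4; enqueue 8 → queue [7, 11, 12, 5, 6, 8]
Visit 7; enqueue 0, 10 → queue [11, 12, 5, 6, 8, 0, 10]
Visit 11 → queue [12, 5, 6, 8, 0, 10]
Visit 12; enqueue 2 → queue [5, 6, 8, 0, 10, 2]
Visit 5; enqueue 1 → queue [6, 8, 0, 10, 2, 1]
Visit 6 → queue [8, 0, 10, 2, 1]
Visit 8 → queue [0, 10, 2, 1]
Visit 0 → queue [10, 2, 1]
Visit 10 → queue [2, 1]
Visit 2 → queue [1]
Visit 1 → queue []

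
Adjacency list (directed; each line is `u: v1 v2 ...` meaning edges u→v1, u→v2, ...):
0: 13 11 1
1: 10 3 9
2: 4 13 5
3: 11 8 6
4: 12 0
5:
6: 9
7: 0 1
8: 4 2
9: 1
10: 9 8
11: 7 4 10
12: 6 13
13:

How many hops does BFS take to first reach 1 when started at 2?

3

Level 0: 2
Level 1: 4, 5, 13
Level 2: 0, 12
Level 3: 1, 6, 11
Level 4: 3, 7, 9, 10
Level 5: 8
1 first appears at level 3.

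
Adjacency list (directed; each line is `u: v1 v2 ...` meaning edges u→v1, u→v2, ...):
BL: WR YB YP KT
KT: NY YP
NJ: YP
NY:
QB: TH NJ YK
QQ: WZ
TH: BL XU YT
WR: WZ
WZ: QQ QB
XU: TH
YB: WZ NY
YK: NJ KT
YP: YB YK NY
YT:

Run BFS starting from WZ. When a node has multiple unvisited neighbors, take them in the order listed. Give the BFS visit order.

WZ -> QQ -> QB -> TH -> NJ -> YK -> BL -> XU -> YT -> YP -> KT -> WR -> YB -> NY

Visit WZ; enqueue QQ, QB → queue [QQ, QB]
Visit QQ → queue [QB]
Visit QB; enqueue TH, NJ, YK → queue [TH, NJ, YK]
Visit TH; enqueue BL, XU, YT → queue [NJ, YK, BL, XU, YT]
Visit NJ; enqueue YP → queue [YK, BL, XU, YT, YP]
Visit YK; enqueue KT → queue [BL, XU, YT, YP, KT]
Visit BL; enqueue WR, YB → queue [XU, YT, YP, KT, WR, YB]
Visit XU → queue [YT, YP, KT, WR, YB]
Visit YT → queue [YP, KT, WR, YB]
Visit YP; enqueue NY → queue [KT, WR, YB, NY]
Visit KT → queue [WR, YB, NY]
Visit WR → queue [YB, NY]
Visit YB → queue [NY]
Visit NY → queue []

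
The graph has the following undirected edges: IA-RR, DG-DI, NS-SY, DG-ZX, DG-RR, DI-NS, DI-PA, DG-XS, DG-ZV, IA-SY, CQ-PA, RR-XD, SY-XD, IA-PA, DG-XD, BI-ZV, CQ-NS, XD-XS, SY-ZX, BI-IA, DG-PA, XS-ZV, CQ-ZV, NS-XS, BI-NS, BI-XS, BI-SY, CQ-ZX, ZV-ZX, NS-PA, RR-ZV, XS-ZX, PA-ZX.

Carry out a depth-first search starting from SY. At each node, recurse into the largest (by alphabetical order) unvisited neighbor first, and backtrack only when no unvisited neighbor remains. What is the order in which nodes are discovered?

Visit SY
SY → ZX
ZX → ZV
ZV → XS
XS → XD
XD → RR
RR → IA
IA → PA
PA → NS
NS → DI
DI → DG
NS → CQ
NS → BI

SY, ZX, ZV, XS, XD, RR, IA, PA, NS, DI, DG, CQ, BI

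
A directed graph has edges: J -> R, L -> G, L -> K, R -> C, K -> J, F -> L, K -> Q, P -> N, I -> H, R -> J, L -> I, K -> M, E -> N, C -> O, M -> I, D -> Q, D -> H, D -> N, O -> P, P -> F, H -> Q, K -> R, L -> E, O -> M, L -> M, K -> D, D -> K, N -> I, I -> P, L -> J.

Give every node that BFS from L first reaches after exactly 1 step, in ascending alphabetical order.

Level 0: L
Level 1: E, G, I, J, K, M
Level 2: D, H, N, P, Q, R
Level 3: C, F
Level 4: O

E, G, I, J, K, M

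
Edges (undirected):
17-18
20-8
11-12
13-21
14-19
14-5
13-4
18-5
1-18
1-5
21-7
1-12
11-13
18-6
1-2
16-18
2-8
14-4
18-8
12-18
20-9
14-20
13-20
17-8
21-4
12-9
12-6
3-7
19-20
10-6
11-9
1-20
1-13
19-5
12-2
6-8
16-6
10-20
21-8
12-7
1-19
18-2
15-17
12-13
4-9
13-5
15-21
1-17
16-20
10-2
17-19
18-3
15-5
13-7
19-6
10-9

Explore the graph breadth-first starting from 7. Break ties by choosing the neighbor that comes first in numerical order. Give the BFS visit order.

7 → 3 → 12 → 13 → 21 → 18 → 1 → 2 → 6 → 9 → 11 → 4 → 5 → 20 → 8 → 15 → 16 → 17 → 19 → 10 → 14

Visit 7; enqueue 3, 12, 13, 21 → queue [3, 12, 13, 21]
Visit 3; enqueue 18 → queue [12, 13, 21, 18]
Visit 12; enqueue 1, 2, 6, 9, 11 → queue [13, 21, 18, 1, 2, 6, 9, 11]
Visit 13; enqueue 4, 5, 20 → queue [21, 18, 1, 2, 6, 9, 11, 4, 5, 20]
Visit 21; enqueue 8, 15 → queue [18, 1, 2, 6, 9, 11, 4, 5, 20, 8, 15]
Visit 18; enqueue 16, 17 → queue [1, 2, 6, 9, 11, 4, 5, 20, 8, 15, 16, 17]
Visit 1; enqueue 19 → queue [2, 6, 9, 11, 4, 5, 20, 8, 15, 16, 17, 19]
Visit 2; enqueue 10 → queue [6, 9, 11, 4, 5, 20, 8, 15, 16, 17, 19, 10]
Visit 6 → queue [9, 11, 4, 5, 20, 8, 15, 16, 17, 19, 10]
Visit 9 → queue [11, 4, 5, 20, 8, 15, 16, 17, 19, 10]
Visit 11 → queue [4, 5, 20, 8, 15, 16, 17, 19, 10]
Visit 4; enqueue 14 → queue [5, 20, 8, 15, 16, 17, 19, 10, 14]
Visit 5 → queue [20, 8, 15, 16, 17, 19, 10, 14]
Visit 20 → queue [8, 15, 16, 17, 19, 10, 14]
Visit 8 → queue [15, 16, 17, 19, 10, 14]
Visit 15 → queue [16, 17, 19, 10, 14]
Visit 16 → queue [17, 19, 10, 14]
Visit 17 → queue [19, 10, 14]
Visit 19 → queue [10, 14]
Visit 10 → queue [14]
Visit 14 → queue []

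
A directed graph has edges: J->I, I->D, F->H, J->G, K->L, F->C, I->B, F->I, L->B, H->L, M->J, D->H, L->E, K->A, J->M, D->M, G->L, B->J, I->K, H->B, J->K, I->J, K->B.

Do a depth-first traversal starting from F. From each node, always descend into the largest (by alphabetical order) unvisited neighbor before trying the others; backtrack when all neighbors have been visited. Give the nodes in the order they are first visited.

F -> I -> K -> L -> E -> B -> J -> M -> G -> A -> D -> H -> C

Visit F
F → I
I → K
K → L
L → E
L → B
B → J
J → M
J → G
K → A
I → D
D → H
F → C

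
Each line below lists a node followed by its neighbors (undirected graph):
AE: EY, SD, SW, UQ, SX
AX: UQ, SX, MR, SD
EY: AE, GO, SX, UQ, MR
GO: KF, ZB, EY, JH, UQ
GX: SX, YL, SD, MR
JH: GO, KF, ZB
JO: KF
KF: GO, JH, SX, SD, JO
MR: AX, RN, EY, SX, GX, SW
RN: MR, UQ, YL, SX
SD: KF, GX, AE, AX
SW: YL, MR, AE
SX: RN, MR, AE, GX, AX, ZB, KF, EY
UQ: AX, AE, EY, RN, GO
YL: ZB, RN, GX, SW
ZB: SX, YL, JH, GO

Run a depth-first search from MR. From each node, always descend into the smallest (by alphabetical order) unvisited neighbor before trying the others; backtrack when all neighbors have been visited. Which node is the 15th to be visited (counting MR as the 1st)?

Visit MR
MR → AX
AX → SD
SD → AE
AE → EY
EY → GO
GO → JH
JH → KF
KF → JO
KF → SX
SX → GX
GX → YL
YL → RN
RN → UQ
YL → SW
YL → ZB

Visit order: MR, AX, SD, AE, EY, GO, JH, KF, JO, SX, GX, YL, RN, UQ, SW, ZB

SW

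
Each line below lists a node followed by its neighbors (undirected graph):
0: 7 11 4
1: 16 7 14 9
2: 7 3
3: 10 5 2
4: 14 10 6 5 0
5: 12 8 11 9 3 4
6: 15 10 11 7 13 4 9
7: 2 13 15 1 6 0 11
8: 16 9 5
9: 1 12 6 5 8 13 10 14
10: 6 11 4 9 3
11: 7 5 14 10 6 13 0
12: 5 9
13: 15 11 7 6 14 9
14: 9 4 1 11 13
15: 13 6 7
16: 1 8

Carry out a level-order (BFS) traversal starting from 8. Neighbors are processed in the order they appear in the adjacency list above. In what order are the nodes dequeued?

8 → 16 → 9 → 5 → 1 → 12 → 6 → 13 → 10 → 14 → 11 → 3 → 4 → 7 → 15 → 0 → 2

Visit 8; enqueue 16, 9, 5 → queue [16, 9, 5]
Visit 16; enqueue 1 → queue [9, 5, 1]
Visit 9; enqueue 12, 6, 13, 10, 14 → queue [5, 1, 12, 6, 13, 10, 14]
Visit 5; enqueue 11, 3, 4 → queue [1, 12, 6, 13, 10, 14, 11, 3, 4]
Visit 1; enqueue 7 → queue [12, 6, 13, 10, 14, 11, 3, 4, 7]
Visit 12 → queue [6, 13, 10, 14, 11, 3, 4, 7]
Visit 6; enqueue 15 → queue [13, 10, 14, 11, 3, 4, 7, 15]
Visit 13 → queue [10, 14, 11, 3, 4, 7, 15]
Visit 10 → queue [14, 11, 3, 4, 7, 15]
Visit 14 → queue [11, 3, 4, 7, 15]
Visit 11; enqueue 0 → queue [3, 4, 7, 15, 0]
Visit 3; enqueue 2 → queue [4, 7, 15, 0, 2]
Visit 4 → queue [7, 15, 0, 2]
Visit 7 → queue [15, 0, 2]
Visit 15 → queue [0, 2]
Visit 0 → queue [2]
Visit 2 → queue []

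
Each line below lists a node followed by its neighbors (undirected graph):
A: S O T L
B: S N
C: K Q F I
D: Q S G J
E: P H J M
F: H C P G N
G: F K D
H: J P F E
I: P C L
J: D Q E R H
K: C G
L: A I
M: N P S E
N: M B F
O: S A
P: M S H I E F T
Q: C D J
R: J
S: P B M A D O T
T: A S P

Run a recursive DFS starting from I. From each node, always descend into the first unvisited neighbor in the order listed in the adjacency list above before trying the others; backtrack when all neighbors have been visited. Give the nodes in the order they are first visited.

I, P, M, N, B, S, A, O, T, L, D, Q, C, K, G, F, H, J, E, R

Visit I
I → P
P → M
M → N
N → B
B → S
S → A
A → O
A → T
A → L
S → D
D → Q
Q → C
C → K
K → G
G → F
F → H
H → J
J → E
J → R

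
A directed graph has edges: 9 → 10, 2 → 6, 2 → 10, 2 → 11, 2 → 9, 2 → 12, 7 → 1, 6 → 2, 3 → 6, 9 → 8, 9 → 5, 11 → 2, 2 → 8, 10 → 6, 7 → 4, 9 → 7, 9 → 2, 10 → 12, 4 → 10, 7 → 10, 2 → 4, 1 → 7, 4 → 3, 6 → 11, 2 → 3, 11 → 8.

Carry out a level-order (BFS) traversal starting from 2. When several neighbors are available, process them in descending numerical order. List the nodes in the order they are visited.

2 → 12 → 11 → 10 → 9 → 8 → 6 → 4 → 3 → 7 → 5 → 1

Visit 2; enqueue 12, 11, 10, 9, 8, 6, 4, 3 → queue [12, 11, 10, 9, 8, 6, 4, 3]
Visit 12 → queue [11, 10, 9, 8, 6, 4, 3]
Visit 11 → queue [10, 9, 8, 6, 4, 3]
Visit 10 → queue [9, 8, 6, 4, 3]
Visit 9; enqueue 7, 5 → queue [8, 6, 4, 3, 7, 5]
Visit 8 → queue [6, 4, 3, 7, 5]
Visit 6 → queue [4, 3, 7, 5]
Visit 4 → queue [3, 7, 5]
Visit 3 → queue [7, 5]
Visit 7; enqueue 1 → queue [5, 1]
Visit 5 → queue [1]
Visit 1 → queue []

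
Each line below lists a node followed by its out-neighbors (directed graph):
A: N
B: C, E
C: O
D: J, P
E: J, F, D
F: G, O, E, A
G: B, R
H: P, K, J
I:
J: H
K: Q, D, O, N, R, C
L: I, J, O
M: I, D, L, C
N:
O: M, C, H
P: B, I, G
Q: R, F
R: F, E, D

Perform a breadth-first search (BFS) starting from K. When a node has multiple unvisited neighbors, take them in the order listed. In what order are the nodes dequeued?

K, Q, D, O, N, R, C, F, J, P, M, H, E, G, A, B, I, L

Visit K; enqueue Q, D, O, N, R, C → queue [Q, D, O, N, R, C]
Visit Q; enqueue F → queue [D, O, N, R, C, F]
Visit D; enqueue J, P → queue [O, N, R, C, F, J, P]
Visit O; enqueue M, H → queue [N, R, C, F, J, P, M, H]
Visit N → queue [R, C, F, J, P, M, H]
Visit R; enqueue E → queue [C, F, J, P, M, H, E]
Visit C → queue [F, J, P, M, H, E]
Visit F; enqueue G, A → queue [J, P, M, H, E, G, A]
Visit J → queue [P, M, H, E, G, A]
Visit P; enqueue B, I → queue [M, H, E, G, A, B, I]
Visit M; enqueue L → queue [H, E, G, A, B, I, L]
Visit H → queue [E, G, A, B, I, L]
Visit E → queue [G, A, B, I, L]
Visit G → queue [A, B, I, L]
Visit A → queue [B, I, L]
Visit B → queue [I, L]
Visit I → queue [L]
Visit L → queue []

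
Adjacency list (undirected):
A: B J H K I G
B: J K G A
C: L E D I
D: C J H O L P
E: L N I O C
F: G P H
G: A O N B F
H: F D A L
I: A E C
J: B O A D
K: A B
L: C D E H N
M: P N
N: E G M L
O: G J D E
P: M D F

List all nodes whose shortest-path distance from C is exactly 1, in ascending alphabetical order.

Level 0: C
Level 1: D, E, I, L
Level 2: A, H, J, N, O, P
Level 3: B, F, G, K, M

D, E, I, L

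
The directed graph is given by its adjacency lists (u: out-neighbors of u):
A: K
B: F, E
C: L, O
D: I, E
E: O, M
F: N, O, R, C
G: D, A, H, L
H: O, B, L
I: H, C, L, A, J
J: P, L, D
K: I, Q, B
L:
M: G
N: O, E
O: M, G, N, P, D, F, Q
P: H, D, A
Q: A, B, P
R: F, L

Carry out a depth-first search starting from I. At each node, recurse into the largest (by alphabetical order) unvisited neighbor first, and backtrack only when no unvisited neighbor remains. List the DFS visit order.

Visit I
I → L
I → J
J → P
P → H
H → O
O → Q
Q → B
B → F
F → R
F → N
N → E
E → M
M → G
G → D
G → A
A → K
F → C

I, L, J, P, H, O, Q, B, F, R, N, E, M, G, D, A, K, C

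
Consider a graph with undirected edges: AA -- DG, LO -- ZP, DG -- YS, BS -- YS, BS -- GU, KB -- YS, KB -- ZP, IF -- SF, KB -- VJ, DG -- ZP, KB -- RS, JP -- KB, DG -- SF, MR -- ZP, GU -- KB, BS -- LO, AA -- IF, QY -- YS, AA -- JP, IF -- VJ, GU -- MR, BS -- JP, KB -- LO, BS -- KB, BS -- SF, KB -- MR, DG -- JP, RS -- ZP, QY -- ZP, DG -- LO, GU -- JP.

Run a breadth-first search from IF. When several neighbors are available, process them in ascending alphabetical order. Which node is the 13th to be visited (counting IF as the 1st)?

MR

Visit IF; enqueue AA, SF, VJ → queue [AA, SF, VJ]
Visit AA; enqueue DG, JP → queue [SF, VJ, DG, JP]
Visit SF; enqueue BS → queue [VJ, DG, JP, BS]
Visit VJ; enqueue KB → queue [DG, JP, BS, KB]
Visit DG; enqueue LO, YS, ZP → queue [JP, BS, KB, LO, YS, ZP]
Visit JP; enqueue GU → queue [BS, KB, LO, YS, ZP, GU]
Visit BS → queue [KB, LO, YS, ZP, GU]
Visit KB; enqueue MR, RS → queue [LO, YS, ZP, GU, MR, RS]
Visit LO → queue [YS, ZP, GU, MR, RS]
Visit YS; enqueue QY → queue [ZP, GU, MR, RS, QY]
Visit ZP → queue [GU, MR, RS, QY]
Visit GU → queue [MR, RS, QY]
Visit MR → queue [RS, QY]
Visit RS → queue [QY]
Visit QY → queue []

Visit order: IF, AA, SF, VJ, DG, JP, BS, KB, LO, YS, ZP, GU, MR, RS, QY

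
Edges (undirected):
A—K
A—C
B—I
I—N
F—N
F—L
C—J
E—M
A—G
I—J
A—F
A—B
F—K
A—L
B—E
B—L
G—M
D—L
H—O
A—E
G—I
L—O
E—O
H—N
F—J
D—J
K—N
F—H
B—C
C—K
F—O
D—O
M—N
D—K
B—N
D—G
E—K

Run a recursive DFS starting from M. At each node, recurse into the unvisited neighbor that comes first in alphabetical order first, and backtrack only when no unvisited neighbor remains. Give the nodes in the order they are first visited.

Visit M
M → E
E → A
A → B
B → C
C → J
J → D
D → G
G → I
I → N
N → F
F → H
H → O
O → L
F → K

M → E → A → B → C → J → D → G → I → N → F → H → O → L → K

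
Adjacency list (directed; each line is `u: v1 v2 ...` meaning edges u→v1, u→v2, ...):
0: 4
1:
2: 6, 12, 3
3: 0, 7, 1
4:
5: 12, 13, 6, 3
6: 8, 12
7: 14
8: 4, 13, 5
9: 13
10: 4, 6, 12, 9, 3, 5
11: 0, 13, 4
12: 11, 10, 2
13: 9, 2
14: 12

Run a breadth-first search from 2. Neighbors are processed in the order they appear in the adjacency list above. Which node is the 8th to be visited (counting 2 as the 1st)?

0

Visit 2; enqueue 6, 12, 3 → queue [6, 12, 3]
Visit 6; enqueue 8 → queue [12, 3, 8]
Visit 12; enqueue 11, 10 → queue [3, 8, 11, 10]
Visit 3; enqueue 0, 7, 1 → queue [8, 11, 10, 0, 7, 1]
Visit 8; enqueue 4, 13, 5 → queue [11, 10, 0, 7, 1, 4, 13, 5]
Visit 11 → queue [10, 0, 7, 1, 4, 13, 5]
Visit 10; enqueue 9 → queue [0, 7, 1, 4, 13, 5, 9]
Visit 0 → queue [7, 1, 4, 13, 5, 9]
Visit 7; enqueue 14 → queue [1, 4, 13, 5, 9, 14]
Visit 1 → queue [4, 13, 5, 9, 14]
Visit 4 → queue [13, 5, 9, 14]
Visit 13 → queue [5, 9, 14]
Visit 5 → queue [9, 14]
Visit 9 → queue [14]
Visit 14 → queue []

Visit order: 2, 6, 12, 3, 8, 11, 10, 0, 7, 1, 4, 13, 5, 9, 14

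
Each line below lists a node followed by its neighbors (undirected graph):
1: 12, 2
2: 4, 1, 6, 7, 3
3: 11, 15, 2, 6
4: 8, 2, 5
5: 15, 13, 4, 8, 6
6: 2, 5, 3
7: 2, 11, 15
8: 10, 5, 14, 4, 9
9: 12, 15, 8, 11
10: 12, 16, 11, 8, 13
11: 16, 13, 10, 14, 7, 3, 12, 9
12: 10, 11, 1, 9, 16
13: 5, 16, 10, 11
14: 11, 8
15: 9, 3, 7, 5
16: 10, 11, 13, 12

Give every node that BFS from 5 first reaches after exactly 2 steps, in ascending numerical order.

Level 0: 5
Level 1: 4, 6, 8, 13, 15
Level 2: 2, 3, 7, 9, 10, 11, 14, 16
Level 3: 1, 12

2, 3, 7, 9, 10, 11, 14, 16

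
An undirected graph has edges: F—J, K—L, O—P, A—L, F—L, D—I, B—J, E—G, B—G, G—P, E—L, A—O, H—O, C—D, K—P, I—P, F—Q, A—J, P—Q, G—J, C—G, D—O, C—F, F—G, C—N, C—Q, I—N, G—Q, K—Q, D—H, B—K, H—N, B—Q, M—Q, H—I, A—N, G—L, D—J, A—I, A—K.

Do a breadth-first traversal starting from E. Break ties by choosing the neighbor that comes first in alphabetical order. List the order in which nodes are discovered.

Visit E; enqueue G, L → queue [G, L]
Visit G; enqueue B, C, F, J, P, Q → queue [L, B, C, F, J, P, Q]
Visit L; enqueue A, K → queue [B, C, F, J, P, Q, A, K]
Visit B → queue [C, F, J, P, Q, A, K]
Visit C; enqueue D, N → queue [F, J, P, Q, A, K, D, N]
Visit F → queue [J, P, Q, A, K, D, N]
Visit J → queue [P, Q, A, K, D, N]
Visit P; enqueue I, O → queue [Q, A, K, D, N, I, O]
Visit Q; enqueue M → queue [A, K, D, N, I, O, M]
Visit A → queue [K, D, N, I, O, M]
Visit K → queue [D, N, I, O, M]
Visit D; enqueue H → queue [N, I, O, M, H]
Visit N → queue [I, O, M, H]
Visit I → queue [O, M, H]
Visit O → queue [M, H]
Visit M → queue [H]
Visit H → queue []

E, G, L, B, C, F, J, P, Q, A, K, D, N, I, O, M, H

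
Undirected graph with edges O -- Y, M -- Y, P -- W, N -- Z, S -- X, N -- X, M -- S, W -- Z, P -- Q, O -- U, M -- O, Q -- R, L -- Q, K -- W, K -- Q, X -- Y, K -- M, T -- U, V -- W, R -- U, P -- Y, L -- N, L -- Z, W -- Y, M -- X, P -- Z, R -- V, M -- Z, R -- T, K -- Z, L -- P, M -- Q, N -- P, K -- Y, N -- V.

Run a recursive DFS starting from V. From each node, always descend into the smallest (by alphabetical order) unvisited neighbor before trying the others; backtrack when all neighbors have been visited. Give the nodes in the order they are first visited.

Visit V
V → N
N → L
L → P
P → Q
Q → K
K → M
M → O
O → U
U → R
R → T
O → Y
Y → W
W → Z
Y → X
X → S

V, N, L, P, Q, K, M, O, U, R, T, Y, W, Z, X, S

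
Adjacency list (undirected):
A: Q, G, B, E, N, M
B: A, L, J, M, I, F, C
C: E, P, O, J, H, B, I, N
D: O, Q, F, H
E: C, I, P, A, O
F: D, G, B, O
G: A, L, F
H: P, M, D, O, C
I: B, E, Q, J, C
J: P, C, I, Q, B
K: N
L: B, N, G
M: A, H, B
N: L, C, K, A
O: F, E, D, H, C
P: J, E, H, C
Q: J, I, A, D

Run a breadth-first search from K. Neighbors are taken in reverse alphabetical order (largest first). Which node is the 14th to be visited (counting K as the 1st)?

Q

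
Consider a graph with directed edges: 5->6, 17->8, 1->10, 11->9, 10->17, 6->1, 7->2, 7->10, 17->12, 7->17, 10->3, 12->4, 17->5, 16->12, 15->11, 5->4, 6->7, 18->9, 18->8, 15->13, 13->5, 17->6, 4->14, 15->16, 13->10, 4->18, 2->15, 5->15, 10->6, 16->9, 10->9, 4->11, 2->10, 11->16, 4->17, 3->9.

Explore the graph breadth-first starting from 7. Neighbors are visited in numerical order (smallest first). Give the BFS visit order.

Visit 7; enqueue 2, 10, 17 → queue [2, 10, 17]
Visit 2; enqueue 15 → queue [10, 17, 15]
Visit 10; enqueue 3, 6, 9 → queue [17, 15, 3, 6, 9]
Visit 17; enqueue 5, 8, 12 → queue [15, 3, 6, 9, 5, 8, 12]
Visit 15; enqueue 11, 13, 16 → queue [3, 6, 9, 5, 8, 12, 11, 13, 16]
Visit 3 → queue [6, 9, 5, 8, 12, 11, 13, 16]
Visit 6; enqueue 1 → queue [9, 5, 8, 12, 11, 13, 16, 1]
Visit 9 → queue [5, 8, 12, 11, 13, 16, 1]
Visit 5; enqueue 4 → queue [8, 12, 11, 13, 16, 1, 4]
Visit 8 → queue [12, 11, 13, 16, 1, 4]
Visit 12 → queue [11, 13, 16, 1, 4]
Visit 11 → queue [13, 16, 1, 4]
Visit 13 → queue [16, 1, 4]
Visit 16 → queue [1, 4]
Visit 1 → queue [4]
Visit 4; enqueue 14, 18 → queue [14, 18]
Visit 14 → queue [18]
Visit 18 → queue []

7 → 2 → 10 → 17 → 15 → 3 → 6 → 9 → 5 → 8 → 12 → 11 → 13 → 16 → 1 → 4 → 14 → 18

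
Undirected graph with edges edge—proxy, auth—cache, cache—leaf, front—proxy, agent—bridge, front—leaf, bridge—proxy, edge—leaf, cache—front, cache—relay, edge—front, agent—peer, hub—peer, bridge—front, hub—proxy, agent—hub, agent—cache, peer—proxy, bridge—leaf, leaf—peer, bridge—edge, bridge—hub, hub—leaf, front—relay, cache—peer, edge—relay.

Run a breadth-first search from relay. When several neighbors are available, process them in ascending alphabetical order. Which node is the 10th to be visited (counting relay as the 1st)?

proxy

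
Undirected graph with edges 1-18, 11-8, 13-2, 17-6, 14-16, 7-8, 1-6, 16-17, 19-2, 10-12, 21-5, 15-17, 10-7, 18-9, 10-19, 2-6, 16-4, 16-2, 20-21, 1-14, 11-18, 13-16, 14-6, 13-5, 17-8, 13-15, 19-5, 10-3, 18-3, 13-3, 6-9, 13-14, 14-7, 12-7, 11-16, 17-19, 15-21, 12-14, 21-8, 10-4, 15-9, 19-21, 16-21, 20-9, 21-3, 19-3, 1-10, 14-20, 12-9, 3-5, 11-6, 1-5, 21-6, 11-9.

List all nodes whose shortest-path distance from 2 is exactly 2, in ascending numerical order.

1, 3, 4, 5, 9, 10, 11, 14, 15, 17, 21

Level 0: 2
Level 1: 6, 13, 16, 19
Level 2: 1, 3, 4, 5, 9, 10, 11, 14, 15, 17, 21
Level 3: 7, 8, 12, 18, 20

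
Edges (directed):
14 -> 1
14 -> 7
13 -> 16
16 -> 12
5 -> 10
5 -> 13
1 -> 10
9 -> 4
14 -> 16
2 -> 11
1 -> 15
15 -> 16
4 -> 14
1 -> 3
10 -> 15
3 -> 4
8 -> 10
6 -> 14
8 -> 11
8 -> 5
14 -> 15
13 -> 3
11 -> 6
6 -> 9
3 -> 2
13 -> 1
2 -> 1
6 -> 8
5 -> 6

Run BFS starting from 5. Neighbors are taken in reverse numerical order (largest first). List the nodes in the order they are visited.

5 13 10 6 16 3 1 15 14 9 8 12 4 2 7 11

Visit 5; enqueue 13, 10, 6 → queue [13, 10, 6]
Visit 13; enqueue 16, 3, 1 → queue [10, 6, 16, 3, 1]
Visit 10; enqueue 15 → queue [6, 16, 3, 1, 15]
Visit 6; enqueue 14, 9, 8 → queue [16, 3, 1, 15, 14, 9, 8]
Visit 16; enqueue 12 → queue [3, 1, 15, 14, 9, 8, 12]
Visit 3; enqueue 4, 2 → queue [1, 15, 14, 9, 8, 12, 4, 2]
Visit 1 → queue [15, 14, 9, 8, 12, 4, 2]
Visit 15 → queue [14, 9, 8, 12, 4, 2]
Visit 14; enqueue 7 → queue [9, 8, 12, 4, 2, 7]
Visit 9 → queue [8, 12, 4, 2, 7]
Visit 8; enqueue 11 → queue [12, 4, 2, 7, 11]
Visit 12 → queue [4, 2, 7, 11]
Visit 4 → queue [2, 7, 11]
Visit 2 → queue [7, 11]
Visit 7 → queue [11]
Visit 11 → queue []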